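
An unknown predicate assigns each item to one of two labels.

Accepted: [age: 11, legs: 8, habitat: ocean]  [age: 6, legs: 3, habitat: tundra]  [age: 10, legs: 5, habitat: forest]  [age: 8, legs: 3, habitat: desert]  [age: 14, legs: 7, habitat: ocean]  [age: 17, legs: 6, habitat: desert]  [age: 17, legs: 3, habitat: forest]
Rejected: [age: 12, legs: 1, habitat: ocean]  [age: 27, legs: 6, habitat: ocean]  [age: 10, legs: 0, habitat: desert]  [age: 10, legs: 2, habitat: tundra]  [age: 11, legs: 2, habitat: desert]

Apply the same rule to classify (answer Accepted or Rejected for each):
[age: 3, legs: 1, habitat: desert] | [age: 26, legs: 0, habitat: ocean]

Rejected, Rejected

The common property of the 'Accepted' items is: age ≤ 17 AND legs ≥ 3. No 'Rejected' item has it.
[age: 3, legs: 1, habitat: desert] → age = 3, legs = 1 → Rejected. [age: 26, legs: 0, habitat: ocean] → age = 26, legs = 0 → Rejected.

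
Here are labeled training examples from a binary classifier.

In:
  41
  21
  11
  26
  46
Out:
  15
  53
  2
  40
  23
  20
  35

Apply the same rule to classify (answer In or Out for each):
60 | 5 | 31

Out, Out, In

The simplest hypothesis consistent with all the labels is: ≡ 1 (mod 5).
60: Out (60 mod 5 = 0).
5: Out (5 mod 5 = 0).
31: In (31 mod 5 = 1).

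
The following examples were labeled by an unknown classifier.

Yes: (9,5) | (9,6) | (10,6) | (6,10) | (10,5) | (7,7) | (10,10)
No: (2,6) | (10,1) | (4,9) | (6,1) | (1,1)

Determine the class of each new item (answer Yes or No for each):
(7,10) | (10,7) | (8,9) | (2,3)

One predicate separates the groups cleanly: sum ≥ 14.
(7,10) → 7+10 = 17 → Yes.
(10,7) → 10+7 = 17 → Yes.
(8,9) → 8+9 = 17 → Yes.
(2,3) → 2+3 = 5 → No.

Yes, Yes, Yes, No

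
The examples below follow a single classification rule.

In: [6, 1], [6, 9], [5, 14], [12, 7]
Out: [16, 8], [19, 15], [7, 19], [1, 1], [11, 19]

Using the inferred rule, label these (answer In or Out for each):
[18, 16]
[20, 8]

Out, Out

Every 'In' example satisfies: sum is odd. None of the 'Out' examples do.
Out: [18, 16], since 18+16 = 34.
Out: [20, 8], since 20+8 = 28.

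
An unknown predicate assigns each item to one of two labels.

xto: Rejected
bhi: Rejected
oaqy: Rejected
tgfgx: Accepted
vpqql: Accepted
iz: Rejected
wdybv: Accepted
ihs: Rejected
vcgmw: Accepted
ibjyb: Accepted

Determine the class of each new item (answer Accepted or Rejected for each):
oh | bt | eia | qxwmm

Rejected, Rejected, Rejected, Accepted

The common property of the 'Accepted' items is: length 5. No 'Rejected' item has it.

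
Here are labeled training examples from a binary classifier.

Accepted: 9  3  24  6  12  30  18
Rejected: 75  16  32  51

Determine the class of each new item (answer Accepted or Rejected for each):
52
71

'Accepted' ⟺ multiple of 3 AND at most 30.
52 — 52 = 3·17 + 1, 52 > 30, hence Rejected.
71 — 71 = 3·23 + 2, 71 > 30, hence Rejected.

Rejected, Rejected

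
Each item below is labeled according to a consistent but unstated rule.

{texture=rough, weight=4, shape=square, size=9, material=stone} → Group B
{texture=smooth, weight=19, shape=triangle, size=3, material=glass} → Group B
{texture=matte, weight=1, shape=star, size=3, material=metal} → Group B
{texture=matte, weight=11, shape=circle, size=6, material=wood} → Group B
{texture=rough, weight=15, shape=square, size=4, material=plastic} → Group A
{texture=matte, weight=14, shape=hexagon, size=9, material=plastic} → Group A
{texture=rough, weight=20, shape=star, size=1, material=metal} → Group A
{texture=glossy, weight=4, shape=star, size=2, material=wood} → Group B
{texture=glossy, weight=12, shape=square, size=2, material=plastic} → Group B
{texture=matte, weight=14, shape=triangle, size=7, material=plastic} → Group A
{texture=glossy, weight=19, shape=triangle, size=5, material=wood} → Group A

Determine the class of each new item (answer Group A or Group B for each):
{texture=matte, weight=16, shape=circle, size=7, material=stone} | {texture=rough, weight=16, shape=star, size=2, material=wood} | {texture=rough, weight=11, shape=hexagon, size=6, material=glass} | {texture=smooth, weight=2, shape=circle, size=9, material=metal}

Group A, Group A, Group B, Group B

Rule: weight ≥ 14 AND size ≠ 3. This holds for each 'Group A' example and fails for each 'Group B' one.
{texture=matte, weight=16, shape=circle, size=7, material=stone} → weight = 16, size = 7 → Group A. {texture=rough, weight=16, shape=star, size=2, material=wood} → weight = 16, size = 2 → Group A. {texture=rough, weight=11, shape=hexagon, size=6, material=glass} → weight = 11, size = 6 → Group B. {texture=smooth, weight=2, shape=circle, size=9, material=metal} → weight = 2, size = 9 → Group B.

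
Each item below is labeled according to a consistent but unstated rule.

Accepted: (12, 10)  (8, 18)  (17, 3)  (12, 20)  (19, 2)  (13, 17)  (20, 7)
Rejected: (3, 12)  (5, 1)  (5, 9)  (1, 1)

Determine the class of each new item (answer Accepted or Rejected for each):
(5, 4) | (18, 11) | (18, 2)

Rejected, Accepted, Accepted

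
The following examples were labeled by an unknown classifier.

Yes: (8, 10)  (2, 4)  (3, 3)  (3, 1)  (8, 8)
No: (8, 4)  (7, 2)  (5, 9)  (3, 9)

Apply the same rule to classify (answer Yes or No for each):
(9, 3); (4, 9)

The common property of the 'Yes' items is: |first − second| ≤ 2. No 'No' item has it.
(9, 3): |9−3| = 6, doesn't qualify → No.
(4, 9): |4−9| = 5, doesn't qualify → No.

No, No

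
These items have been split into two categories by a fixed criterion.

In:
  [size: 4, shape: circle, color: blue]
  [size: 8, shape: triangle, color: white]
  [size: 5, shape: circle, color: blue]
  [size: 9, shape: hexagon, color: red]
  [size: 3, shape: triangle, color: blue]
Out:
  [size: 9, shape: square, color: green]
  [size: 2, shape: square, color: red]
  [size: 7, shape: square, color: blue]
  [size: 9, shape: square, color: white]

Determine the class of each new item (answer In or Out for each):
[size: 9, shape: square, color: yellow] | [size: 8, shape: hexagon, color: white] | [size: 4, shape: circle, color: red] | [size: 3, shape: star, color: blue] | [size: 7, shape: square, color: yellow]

All 'In' examples share one property — shape is not square — and every 'Out' example lacks it.
[size: 9, shape: square, color: yellow] → shape is square → Out.
[size: 8, shape: hexagon, color: white] → shape is hexagon → In.
[size: 4, shape: circle, color: red] → shape is circle → In.
[size: 3, shape: star, color: blue] → shape is star → In.
[size: 7, shape: square, color: yellow] → shape is square → Out.

Out, In, In, In, Out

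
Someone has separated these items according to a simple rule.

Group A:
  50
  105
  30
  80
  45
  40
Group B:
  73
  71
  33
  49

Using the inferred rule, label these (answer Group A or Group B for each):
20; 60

The pattern is that an item is 'Group A' exactly when: multiple of 5.
20: Group A (20 = 5·4).
60: Group A (60 = 5·12).

Group A, Group A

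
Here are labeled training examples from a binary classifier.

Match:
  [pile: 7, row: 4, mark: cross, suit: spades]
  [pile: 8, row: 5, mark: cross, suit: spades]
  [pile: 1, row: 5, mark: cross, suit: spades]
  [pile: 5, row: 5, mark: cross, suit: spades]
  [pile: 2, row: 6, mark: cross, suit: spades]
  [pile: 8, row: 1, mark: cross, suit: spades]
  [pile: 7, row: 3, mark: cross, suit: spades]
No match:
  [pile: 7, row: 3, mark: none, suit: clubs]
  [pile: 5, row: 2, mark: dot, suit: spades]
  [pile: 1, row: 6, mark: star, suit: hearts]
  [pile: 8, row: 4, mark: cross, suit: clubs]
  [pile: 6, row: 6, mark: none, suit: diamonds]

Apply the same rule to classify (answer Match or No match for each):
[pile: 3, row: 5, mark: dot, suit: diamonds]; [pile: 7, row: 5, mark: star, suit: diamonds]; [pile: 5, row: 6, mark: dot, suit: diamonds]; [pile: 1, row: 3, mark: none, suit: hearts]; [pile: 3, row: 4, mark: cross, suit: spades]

No match, No match, No match, No match, Match

One predicate separates the groups cleanly: suit is spades AND mark is cross.
No match: [pile: 3, row: 5, mark: dot, suit: diamonds], since suit is diamonds, mark is dot.
No match: [pile: 7, row: 5, mark: star, suit: diamonds], since suit is diamonds, mark is star.
No match: [pile: 5, row: 6, mark: dot, suit: diamonds], since suit is diamonds, mark is dot.
No match: [pile: 1, row: 3, mark: none, suit: hearts], since suit is hearts, mark is none.
Match: [pile: 3, row: 4, mark: cross, suit: spades], since suit is spades, mark is cross.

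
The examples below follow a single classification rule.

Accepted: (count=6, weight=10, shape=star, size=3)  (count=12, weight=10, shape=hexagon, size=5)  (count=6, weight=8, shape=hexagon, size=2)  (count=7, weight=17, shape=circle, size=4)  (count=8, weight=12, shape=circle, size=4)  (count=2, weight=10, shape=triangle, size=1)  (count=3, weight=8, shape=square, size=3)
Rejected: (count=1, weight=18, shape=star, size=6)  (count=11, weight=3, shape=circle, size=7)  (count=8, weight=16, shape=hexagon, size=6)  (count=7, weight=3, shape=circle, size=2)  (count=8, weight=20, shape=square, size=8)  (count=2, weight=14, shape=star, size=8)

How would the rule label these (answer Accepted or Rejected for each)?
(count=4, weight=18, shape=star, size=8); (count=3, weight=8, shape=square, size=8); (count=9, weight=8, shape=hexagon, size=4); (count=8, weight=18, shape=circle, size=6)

The distinguishing property — weight ≥ 8 AND size ≤ 5 — holds for all the 'Accepted' cases and none of the 'Rejected' cases.
(count=4, weight=18, shape=star, size=8): weight = 18, size = 8, fails the rule → Rejected. (count=3, weight=8, shape=square, size=8): weight = 8, size = 8, fails the rule → Rejected. (count=9, weight=8, shape=hexagon, size=4): weight = 8, size = 4, qualifies → Accepted. (count=8, weight=18, shape=circle, size=6): weight = 18, size = 6, fails the rule → Rejected.

Rejected, Rejected, Accepted, Rejected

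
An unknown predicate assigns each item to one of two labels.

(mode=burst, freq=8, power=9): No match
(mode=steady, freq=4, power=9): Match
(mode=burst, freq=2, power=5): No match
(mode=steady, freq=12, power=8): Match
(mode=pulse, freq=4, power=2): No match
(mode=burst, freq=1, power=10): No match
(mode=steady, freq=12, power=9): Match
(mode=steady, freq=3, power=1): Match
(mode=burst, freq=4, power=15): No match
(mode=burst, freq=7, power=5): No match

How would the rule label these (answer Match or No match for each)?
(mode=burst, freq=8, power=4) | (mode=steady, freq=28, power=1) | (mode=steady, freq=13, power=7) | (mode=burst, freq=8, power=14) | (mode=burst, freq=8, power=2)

The distinguishing property — mode is steady — holds for all the 'Match' cases and none of the 'No match' cases.
(mode=burst, freq=8, power=4) — mode is burst, hence No match. (mode=steady, freq=28, power=1) — mode is steady, hence Match. (mode=steady, freq=13, power=7) — mode is steady, hence Match. (mode=burst, freq=8, power=14) — mode is burst, hence No match. (mode=burst, freq=8, power=2) — mode is burst, hence No match.

No match, Match, Match, No match, No match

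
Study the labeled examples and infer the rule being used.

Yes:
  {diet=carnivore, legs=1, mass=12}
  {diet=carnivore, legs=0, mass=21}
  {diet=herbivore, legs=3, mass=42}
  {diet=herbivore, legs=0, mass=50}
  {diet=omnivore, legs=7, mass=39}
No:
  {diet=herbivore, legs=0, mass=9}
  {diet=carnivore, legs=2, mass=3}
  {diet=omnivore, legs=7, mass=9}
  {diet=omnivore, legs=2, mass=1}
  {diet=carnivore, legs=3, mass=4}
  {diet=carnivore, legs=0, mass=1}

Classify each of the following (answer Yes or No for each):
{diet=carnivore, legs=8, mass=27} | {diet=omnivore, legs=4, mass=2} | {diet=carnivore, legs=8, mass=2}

All 'Yes' examples share one property — mass ≥ 12 — and every 'No' example lacks it.
{diet=carnivore, legs=8, mass=27}: mass = 27, passes → Yes. {diet=omnivore, legs=4, mass=2}: mass = 2, does not fit → No. {diet=carnivore, legs=8, mass=2}: mass = 2, does not fit → No.

Yes, No, No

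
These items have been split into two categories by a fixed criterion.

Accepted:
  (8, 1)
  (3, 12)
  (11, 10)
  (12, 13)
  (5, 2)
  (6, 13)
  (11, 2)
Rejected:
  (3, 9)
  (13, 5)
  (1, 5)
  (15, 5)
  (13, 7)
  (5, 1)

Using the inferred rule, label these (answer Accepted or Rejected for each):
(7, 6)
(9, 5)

Accepted, Rejected

'Accepted' ⟺ sum is odd.
(7, 6) — 7+6 = 13, hence Accepted.
(9, 5) — 9+5 = 14, hence Rejected.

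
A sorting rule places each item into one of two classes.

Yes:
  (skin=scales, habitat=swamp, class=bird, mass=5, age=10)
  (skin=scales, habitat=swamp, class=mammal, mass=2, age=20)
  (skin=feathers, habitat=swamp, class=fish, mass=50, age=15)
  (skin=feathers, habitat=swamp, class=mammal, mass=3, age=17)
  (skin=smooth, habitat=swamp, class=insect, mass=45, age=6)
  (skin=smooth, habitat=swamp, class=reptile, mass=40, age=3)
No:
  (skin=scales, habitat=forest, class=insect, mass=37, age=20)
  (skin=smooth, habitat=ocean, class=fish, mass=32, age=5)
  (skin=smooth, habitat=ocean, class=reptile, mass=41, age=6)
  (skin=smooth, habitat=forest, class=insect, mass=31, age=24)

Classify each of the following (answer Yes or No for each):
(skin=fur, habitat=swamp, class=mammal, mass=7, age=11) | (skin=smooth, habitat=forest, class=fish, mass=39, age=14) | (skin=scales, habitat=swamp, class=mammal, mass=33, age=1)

Yes, No, Yes

Looking at the examples, the only property every 'Yes' case has and every 'No' case lacks is: habitat is swamp.
Yes: (skin=fur, habitat=swamp, class=mammal, mass=7, age=11), since habitat is swamp.
No: (skin=smooth, habitat=forest, class=fish, mass=39, age=14), since habitat is forest.
Yes: (skin=scales, habitat=swamp, class=mammal, mass=33, age=1), since habitat is swamp.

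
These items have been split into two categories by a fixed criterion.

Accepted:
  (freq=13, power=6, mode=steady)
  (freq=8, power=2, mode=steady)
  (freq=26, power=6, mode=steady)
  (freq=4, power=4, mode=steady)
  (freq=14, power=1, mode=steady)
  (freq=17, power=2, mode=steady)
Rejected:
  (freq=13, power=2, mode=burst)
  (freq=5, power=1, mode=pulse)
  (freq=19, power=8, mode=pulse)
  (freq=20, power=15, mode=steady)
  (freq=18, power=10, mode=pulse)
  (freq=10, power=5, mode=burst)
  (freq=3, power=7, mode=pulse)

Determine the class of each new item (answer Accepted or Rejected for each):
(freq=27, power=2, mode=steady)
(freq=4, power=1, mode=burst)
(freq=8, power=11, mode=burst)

A rule that fits every label: mode is steady AND power ≤ 6 — true of each 'Accepted' example, false of each 'Rejected' one.

Accepted, Rejected, Rejected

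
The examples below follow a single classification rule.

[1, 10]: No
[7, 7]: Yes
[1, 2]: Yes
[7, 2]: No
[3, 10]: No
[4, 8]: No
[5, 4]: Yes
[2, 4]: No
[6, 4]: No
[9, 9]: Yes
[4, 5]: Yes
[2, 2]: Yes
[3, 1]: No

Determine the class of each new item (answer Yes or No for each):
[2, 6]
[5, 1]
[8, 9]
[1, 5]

No, No, Yes, No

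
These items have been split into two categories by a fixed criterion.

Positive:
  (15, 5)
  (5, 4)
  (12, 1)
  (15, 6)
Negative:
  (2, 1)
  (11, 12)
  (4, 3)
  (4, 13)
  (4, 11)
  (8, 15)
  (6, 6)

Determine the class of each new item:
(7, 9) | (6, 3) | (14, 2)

Negative, Positive, Positive

One predicate separates the groups cleanly: first > second AND sum ≥ 9.
(7, 9): Negative (7 < 9, 7+9 = 16). (6, 3): Positive (6 > 3, 6+3 = 9). (14, 2): Positive (14 > 2, 14+2 = 16).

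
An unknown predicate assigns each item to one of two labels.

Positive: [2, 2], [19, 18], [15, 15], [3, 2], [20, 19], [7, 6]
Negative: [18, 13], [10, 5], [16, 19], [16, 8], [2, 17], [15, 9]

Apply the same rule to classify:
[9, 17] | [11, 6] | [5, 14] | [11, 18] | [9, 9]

All 'Positive' examples share one property — |first − second| ≤ 1 — and every 'Negative' example lacks it.
Negative: [9, 17], since |9−17| = 8.
Negative: [11, 6], since |11−6| = 5.
Negative: [5, 14], since |5−14| = 9.
Negative: [11, 18], since |11−18| = 7.
Positive: [9, 9], since |9−9| = 0.

Negative, Negative, Negative, Negative, Positive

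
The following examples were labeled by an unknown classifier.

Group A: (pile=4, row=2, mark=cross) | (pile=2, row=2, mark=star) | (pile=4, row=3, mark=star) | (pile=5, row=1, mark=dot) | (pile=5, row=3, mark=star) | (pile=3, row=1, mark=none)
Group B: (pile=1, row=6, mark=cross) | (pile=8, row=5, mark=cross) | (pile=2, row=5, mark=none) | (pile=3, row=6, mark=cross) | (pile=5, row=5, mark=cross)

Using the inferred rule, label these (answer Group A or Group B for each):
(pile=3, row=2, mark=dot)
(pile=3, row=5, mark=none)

Group A, Group B

The classifier is using: row ≤ 3.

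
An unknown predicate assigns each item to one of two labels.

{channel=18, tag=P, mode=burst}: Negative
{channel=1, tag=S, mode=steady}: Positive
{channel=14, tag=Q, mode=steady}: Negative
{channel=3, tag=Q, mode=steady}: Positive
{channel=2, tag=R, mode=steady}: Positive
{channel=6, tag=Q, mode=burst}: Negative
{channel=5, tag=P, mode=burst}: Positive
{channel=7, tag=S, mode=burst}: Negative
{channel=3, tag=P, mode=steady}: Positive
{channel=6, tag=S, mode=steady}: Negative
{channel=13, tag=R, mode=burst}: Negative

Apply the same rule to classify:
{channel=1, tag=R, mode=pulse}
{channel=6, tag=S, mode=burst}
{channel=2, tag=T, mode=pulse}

Positive, Negative, Positive

'Positive' ⟺ channel ≤ 5.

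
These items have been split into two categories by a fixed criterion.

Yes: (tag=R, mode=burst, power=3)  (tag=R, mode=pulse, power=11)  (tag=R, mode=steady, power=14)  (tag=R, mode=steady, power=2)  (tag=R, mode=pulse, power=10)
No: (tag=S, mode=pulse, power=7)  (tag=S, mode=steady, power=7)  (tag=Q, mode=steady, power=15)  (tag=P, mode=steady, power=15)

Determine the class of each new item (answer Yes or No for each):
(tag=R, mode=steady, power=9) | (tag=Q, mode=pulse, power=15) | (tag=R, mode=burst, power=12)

Yes, No, Yes

The rule appears to be: tag is R.
(tag=R, mode=steady, power=9): Yes (tag is R).
(tag=Q, mode=pulse, power=15): No (tag is Q).
(tag=R, mode=burst, power=12): Yes (tag is R).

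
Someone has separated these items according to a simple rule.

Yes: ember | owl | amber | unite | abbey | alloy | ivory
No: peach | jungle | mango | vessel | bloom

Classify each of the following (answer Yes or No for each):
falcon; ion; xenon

No, Yes, No

Rule: starts with a vowel. This holds for each 'Yes' example and fails for each 'No' one.
falcon: No (starts with 'f'). ion: Yes (starts with 'i'). xenon: No (starts with 'x').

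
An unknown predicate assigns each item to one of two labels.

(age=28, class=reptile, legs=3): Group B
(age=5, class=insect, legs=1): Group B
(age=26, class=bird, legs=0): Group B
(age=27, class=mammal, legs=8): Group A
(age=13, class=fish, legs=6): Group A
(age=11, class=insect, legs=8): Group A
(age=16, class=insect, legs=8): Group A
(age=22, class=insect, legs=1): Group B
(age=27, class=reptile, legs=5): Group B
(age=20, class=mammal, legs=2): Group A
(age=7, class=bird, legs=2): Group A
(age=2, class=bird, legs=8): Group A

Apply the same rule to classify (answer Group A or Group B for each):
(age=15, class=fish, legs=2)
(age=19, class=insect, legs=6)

Group A, Group A

The simplest hypothesis consistent with all the labels is: legs = 2 OR legs ≥ 6.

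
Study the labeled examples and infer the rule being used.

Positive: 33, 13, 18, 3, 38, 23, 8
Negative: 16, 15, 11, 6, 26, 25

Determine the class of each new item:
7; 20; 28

Negative, Negative, Positive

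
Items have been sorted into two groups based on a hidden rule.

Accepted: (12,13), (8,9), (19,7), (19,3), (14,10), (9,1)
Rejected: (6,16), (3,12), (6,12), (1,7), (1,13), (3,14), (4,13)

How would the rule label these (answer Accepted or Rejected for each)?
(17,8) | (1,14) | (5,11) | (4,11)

Accepted, Rejected, Rejected, Rejected

The distinguishing property — first ≥ 7 — holds for all the 'Accepted' cases and none of the 'Rejected' cases.
Accepted: (17,8), since first 17. Rejected: (1,14), since first 1. Rejected: (5,11), since first 5. Rejected: (4,11), since first 4.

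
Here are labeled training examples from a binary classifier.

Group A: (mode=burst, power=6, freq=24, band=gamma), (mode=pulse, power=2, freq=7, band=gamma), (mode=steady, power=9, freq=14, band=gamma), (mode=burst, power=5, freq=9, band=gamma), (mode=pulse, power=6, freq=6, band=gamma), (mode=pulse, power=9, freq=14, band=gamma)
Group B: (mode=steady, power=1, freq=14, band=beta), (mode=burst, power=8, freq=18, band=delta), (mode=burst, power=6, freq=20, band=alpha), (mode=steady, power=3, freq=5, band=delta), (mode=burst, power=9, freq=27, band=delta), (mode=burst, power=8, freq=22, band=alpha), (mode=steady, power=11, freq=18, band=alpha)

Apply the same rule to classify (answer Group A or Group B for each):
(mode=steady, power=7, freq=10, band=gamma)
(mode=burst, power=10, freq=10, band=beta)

The simplest hypothesis consistent with all the labels is: band is gamma.
(mode=steady, power=7, freq=10, band=gamma): band is gamma — meets the rule, so Group A.
(mode=burst, power=10, freq=10, band=beta): band is beta — fails the rule, so Group B.

Group A, Group B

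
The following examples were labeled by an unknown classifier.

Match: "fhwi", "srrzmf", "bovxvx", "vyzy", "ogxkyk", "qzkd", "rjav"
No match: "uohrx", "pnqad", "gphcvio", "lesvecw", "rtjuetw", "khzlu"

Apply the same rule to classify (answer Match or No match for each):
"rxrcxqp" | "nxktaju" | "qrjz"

No match, No match, Match

'Match' ⟺ even length.
"rxrcxqp" — length 7, hence No match.
"nxktaju" — length 7, hence No match.
"qrjz" — length 4, hence Match.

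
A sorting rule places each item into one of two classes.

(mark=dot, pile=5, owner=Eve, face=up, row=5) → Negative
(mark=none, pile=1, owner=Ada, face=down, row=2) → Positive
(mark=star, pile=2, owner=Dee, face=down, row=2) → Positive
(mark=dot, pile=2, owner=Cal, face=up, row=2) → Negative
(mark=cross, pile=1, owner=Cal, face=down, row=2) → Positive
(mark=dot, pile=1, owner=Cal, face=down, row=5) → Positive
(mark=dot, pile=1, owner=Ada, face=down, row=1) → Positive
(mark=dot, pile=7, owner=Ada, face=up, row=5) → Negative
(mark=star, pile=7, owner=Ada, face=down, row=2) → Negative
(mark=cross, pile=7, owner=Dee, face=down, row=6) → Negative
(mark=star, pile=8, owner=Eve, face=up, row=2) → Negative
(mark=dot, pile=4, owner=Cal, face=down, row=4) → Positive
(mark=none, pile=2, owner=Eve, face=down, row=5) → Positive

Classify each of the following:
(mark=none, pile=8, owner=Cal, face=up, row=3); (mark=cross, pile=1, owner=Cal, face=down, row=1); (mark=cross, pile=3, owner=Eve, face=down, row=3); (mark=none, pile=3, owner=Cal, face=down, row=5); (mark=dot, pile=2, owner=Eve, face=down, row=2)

'Positive' ⟺ face is down AND pile ≤ 4.

Negative, Positive, Positive, Positive, Positive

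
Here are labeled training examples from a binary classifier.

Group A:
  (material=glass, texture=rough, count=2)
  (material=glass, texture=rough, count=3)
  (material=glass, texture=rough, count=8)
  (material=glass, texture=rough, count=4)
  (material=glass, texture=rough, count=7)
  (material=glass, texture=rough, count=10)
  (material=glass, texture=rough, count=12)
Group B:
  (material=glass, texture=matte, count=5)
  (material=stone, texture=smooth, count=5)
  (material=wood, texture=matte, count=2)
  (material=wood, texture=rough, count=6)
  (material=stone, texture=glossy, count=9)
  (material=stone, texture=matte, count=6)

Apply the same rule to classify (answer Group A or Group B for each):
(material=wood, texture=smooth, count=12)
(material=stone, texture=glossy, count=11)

Every 'Group A' example satisfies: material is glass AND texture is rough. None of the 'Group B' examples do.
(material=wood, texture=smooth, count=12): Group B (material is wood, texture is smooth). (material=stone, texture=glossy, count=11): Group B (material is stone, texture is glossy).

Group B, Group B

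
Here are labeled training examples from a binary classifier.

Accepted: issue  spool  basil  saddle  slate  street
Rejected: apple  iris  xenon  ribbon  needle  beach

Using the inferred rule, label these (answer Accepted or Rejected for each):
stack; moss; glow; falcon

The common property of the 'Accepted' items is: length ≥ 5 AND contains 's'. No 'Rejected' item has it.
stack: length 5, has 's', qualifies → Accepted.
moss: length 4, has 's', fails this test → Rejected.
glow: length 4, no 's', fails this test → Rejected.
falcon: length 6, no 's', fails this test → Rejected.

Accepted, Rejected, Rejected, Rejected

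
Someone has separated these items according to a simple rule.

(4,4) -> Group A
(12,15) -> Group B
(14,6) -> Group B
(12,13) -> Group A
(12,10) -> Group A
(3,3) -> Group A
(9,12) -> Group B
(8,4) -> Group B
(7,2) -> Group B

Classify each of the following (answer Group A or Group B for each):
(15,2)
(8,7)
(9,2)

Group B, Group A, Group B

The distinguishing property — |first − second| ≤ 2 — holds for all the 'Group A' cases and none of the 'Group B' cases.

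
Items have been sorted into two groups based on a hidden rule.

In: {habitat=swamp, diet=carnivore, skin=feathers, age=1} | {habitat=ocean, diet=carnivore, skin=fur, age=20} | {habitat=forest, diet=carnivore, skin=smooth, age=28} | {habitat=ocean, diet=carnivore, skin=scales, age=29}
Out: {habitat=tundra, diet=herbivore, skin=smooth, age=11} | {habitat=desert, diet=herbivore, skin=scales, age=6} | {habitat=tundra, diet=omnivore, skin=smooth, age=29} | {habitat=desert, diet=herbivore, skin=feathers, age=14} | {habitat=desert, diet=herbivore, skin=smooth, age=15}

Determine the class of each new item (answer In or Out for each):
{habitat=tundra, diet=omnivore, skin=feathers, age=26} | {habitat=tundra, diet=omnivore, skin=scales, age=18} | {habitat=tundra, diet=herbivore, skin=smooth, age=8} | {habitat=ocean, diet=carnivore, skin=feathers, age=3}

Out, Out, Out, In

The simplest hypothesis consistent with all the labels is: diet is carnivore.
{habitat=tundra, diet=omnivore, skin=feathers, age=26}: diet is omnivore, does not satisfy this → Out. {habitat=tundra, diet=omnivore, skin=scales, age=18}: diet is omnivore, does not satisfy this → Out. {habitat=tundra, diet=herbivore, skin=smooth, age=8}: diet is herbivore, does not satisfy this → Out. {habitat=ocean, diet=carnivore, skin=feathers, age=3}: diet is carnivore, meets the rule → In.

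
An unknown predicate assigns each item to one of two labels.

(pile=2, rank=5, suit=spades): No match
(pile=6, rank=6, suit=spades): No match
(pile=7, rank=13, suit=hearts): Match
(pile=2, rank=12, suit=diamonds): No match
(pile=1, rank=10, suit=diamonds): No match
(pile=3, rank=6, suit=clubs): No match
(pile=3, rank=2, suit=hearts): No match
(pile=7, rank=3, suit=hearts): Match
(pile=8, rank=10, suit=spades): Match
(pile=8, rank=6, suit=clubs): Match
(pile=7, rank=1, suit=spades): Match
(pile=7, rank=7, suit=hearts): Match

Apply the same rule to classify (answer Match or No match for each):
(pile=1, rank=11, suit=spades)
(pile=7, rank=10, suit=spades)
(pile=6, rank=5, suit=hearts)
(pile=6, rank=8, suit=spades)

'Match' ⟺ pile ≥ 7.
(pile=1, rank=11, suit=spades): pile = 1, fails the rule → No match. (pile=7, rank=10, suit=spades): pile = 7, passes → Match. (pile=6, rank=5, suit=hearts): pile = 6, fails the rule → No match. (pile=6, rank=8, suit=spades): pile = 6, fails the rule → No match.

No match, Match, No match, No match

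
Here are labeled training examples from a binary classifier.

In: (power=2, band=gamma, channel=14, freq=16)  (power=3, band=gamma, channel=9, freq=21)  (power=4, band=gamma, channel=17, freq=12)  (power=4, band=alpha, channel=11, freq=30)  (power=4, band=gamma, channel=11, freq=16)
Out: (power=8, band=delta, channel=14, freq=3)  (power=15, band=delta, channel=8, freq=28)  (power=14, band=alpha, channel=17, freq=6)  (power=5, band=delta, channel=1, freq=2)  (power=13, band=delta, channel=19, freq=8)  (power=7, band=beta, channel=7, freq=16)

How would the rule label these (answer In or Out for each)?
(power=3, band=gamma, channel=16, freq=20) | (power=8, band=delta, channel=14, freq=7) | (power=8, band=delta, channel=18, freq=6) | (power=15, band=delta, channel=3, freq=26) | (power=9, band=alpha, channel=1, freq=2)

Rule: power ≤ 4. This holds for each 'In' example and fails for each 'Out' one.
(power=3, band=gamma, channel=16, freq=20): power = 3 — passes, so In. (power=8, band=delta, channel=14, freq=7): power = 8 — doesn't match, so Out. (power=8, band=delta, channel=18, freq=6): power = 8 — doesn't match, so Out. (power=15, band=delta, channel=3, freq=26): power = 15 — doesn't match, so Out. (power=9, band=alpha, channel=1, freq=2): power = 9 — doesn't match, so Out.

In, Out, Out, Out, Out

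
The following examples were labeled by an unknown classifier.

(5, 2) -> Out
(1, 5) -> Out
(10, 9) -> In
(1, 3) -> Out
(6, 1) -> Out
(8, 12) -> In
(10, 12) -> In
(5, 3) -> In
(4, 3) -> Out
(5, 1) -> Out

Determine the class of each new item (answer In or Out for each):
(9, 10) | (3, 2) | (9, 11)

Every 'In' example satisfies: sum ≥ 8. None of the 'Out' examples do.
In: (9, 10), since 9+10 = 19. Out: (3, 2), since 3+2 = 5. In: (9, 11), since 9+11 = 20.

In, Out, In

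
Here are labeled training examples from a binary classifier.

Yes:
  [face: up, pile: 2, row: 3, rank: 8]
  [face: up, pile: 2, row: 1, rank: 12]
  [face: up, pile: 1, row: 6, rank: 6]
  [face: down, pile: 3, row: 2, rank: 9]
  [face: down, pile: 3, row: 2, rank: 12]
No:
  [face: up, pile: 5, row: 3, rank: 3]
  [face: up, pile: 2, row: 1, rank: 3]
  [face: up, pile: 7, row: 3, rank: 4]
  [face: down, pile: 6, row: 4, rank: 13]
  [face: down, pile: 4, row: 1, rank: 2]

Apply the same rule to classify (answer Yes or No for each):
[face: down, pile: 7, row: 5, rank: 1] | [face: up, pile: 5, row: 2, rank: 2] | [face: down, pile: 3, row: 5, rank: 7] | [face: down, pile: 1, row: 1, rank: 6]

No, No, Yes, Yes

The rule appears to be: rank ≥ 4 AND pile ≤ 3.
[face: down, pile: 7, row: 5, rank: 1] — rank = 1, pile = 7, hence No.
[face: up, pile: 5, row: 2, rank: 2] — rank = 2, pile = 5, hence No.
[face: down, pile: 3, row: 5, rank: 7] — rank = 7, pile = 3, hence Yes.
[face: down, pile: 1, row: 1, rank: 6] — rank = 6, pile = 1, hence Yes.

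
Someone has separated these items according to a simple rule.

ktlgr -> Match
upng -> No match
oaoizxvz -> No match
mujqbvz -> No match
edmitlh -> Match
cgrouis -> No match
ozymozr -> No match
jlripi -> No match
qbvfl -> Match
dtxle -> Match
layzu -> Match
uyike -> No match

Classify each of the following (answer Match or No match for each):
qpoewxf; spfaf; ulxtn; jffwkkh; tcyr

One predicate separates the groups cleanly: odd length AND contains 'l'.
qpoewxf → length 7, no 'l' → No match.
spfaf → length 5, no 'l' → No match.
ulxtn → length 5, has 'l' → Match.
jffwkkh → length 7, no 'l' → No match.
tcyr → length 4, no 'l' → No match.

No match, No match, Match, No match, No match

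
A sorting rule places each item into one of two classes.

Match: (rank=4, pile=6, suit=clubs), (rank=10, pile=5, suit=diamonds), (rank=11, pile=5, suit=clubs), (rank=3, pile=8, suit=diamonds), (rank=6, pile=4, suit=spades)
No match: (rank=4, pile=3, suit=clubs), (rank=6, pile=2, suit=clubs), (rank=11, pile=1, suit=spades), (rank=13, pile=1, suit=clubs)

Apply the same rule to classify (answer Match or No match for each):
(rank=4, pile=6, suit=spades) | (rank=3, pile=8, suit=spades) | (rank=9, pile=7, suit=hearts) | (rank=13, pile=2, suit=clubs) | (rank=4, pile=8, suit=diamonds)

Match, Match, Match, No match, Match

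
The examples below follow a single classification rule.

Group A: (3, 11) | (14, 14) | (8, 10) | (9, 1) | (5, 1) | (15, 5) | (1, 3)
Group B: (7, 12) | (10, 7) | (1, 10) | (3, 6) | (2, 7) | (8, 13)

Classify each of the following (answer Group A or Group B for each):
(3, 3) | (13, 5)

Every 'Group A' example satisfies: sum is even. None of the 'Group B' examples do.

Group A, Group A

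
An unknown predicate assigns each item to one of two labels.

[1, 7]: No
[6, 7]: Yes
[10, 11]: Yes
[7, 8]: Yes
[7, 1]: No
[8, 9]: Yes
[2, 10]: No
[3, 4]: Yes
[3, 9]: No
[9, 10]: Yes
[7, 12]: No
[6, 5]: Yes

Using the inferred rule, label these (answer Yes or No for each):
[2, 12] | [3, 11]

No, No

Rule: |first − second| ≤ 1. This holds for each 'Yes' example and fails for each 'No' one.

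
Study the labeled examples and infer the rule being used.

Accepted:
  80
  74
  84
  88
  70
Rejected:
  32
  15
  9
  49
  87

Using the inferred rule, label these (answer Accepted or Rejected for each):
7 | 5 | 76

The rule appears to be: even AND at least 49.

Rejected, Rejected, Accepted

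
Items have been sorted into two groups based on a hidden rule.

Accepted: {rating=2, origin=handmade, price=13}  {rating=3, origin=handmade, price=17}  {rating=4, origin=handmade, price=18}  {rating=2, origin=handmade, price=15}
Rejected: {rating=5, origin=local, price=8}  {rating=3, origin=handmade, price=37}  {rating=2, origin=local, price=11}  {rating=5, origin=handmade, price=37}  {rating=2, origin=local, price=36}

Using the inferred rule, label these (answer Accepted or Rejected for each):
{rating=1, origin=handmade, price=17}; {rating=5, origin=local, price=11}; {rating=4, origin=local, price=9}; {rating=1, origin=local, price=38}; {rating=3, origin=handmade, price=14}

Accepted, Rejected, Rejected, Rejected, Accepted

The distinguishing property — origin is handmade AND price ≤ 18 — holds for all the 'Accepted' cases and none of the 'Rejected' cases.
{rating=1, origin=handmade, price=17}: origin is handmade, price = 17 — has this property, so Accepted. {rating=5, origin=local, price=11}: origin is local, price = 11 — lacks this property, so Rejected. {rating=4, origin=local, price=9}: origin is local, price = 9 — lacks this property, so Rejected. {rating=1, origin=local, price=38}: origin is local, price = 38 — lacks this property, so Rejected. {rating=3, origin=handmade, price=14}: origin is handmade, price = 14 — has this property, so Accepted.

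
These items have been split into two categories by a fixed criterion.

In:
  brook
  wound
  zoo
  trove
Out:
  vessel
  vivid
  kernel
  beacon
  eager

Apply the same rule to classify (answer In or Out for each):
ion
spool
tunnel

In, In, Out

Rule: odd length AND contains 'o'. This holds for each 'In' example and fails for each 'Out' one.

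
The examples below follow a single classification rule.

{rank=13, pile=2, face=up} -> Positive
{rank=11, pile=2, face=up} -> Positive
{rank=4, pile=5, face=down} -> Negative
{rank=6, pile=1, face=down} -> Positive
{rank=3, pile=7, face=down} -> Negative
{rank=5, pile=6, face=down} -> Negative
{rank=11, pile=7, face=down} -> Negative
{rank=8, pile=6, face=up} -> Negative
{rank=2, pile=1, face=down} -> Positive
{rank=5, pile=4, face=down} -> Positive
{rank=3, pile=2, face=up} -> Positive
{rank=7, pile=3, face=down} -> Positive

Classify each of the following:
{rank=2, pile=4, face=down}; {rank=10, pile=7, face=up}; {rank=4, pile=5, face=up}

Positive, Negative, Negative

The rule appears to be: pile ≤ 4.
{rank=2, pile=4, face=down}: Positive (pile = 4).
{rank=10, pile=7, face=up}: Negative (pile = 7).
{rank=4, pile=5, face=up}: Negative (pile = 5).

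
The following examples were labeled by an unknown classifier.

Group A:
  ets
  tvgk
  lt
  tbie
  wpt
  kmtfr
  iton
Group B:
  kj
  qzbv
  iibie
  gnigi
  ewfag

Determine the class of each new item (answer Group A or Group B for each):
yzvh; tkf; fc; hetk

Group B, Group A, Group B, Group A

The rule appears to be: contains 't'.
yzvh: Group B (no 't'). tkf: Group A (has 't'). fc: Group B (no 't'). hetk: Group A (has 't').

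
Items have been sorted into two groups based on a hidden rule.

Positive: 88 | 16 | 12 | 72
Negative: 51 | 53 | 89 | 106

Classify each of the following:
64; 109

Positive, Negative

Comparing the two groups points to one rule — multiple of 4.
Positive: 64, since 64 = 4·16. Negative: 109, since 109 = 4·27 + 1.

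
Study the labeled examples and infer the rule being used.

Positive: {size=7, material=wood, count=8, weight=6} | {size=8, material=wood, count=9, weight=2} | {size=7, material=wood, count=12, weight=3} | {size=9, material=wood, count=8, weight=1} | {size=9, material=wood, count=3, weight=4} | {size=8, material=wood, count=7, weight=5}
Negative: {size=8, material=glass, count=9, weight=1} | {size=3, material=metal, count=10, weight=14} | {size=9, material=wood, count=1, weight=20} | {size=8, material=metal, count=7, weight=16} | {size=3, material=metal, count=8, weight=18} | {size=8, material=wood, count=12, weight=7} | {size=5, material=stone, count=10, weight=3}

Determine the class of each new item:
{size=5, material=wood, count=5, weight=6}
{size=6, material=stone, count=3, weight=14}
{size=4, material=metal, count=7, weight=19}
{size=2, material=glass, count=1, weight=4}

The common property of the 'Positive' items is: material is wood AND weight ≤ 6. No 'Negative' item has it.

Positive, Negative, Negative, Negative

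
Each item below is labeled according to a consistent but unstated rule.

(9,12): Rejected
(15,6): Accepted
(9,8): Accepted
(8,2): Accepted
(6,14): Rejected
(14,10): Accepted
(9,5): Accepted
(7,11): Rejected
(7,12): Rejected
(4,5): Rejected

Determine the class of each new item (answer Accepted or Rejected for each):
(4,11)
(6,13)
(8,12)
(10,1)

The classifier is using: first > second.
(4,11) → 4 < 11 → Rejected.
(6,13) → 6 < 13 → Rejected.
(8,12) → 8 < 12 → Rejected.
(10,1) → 10 > 1 → Accepted.

Rejected, Rejected, Rejected, Accepted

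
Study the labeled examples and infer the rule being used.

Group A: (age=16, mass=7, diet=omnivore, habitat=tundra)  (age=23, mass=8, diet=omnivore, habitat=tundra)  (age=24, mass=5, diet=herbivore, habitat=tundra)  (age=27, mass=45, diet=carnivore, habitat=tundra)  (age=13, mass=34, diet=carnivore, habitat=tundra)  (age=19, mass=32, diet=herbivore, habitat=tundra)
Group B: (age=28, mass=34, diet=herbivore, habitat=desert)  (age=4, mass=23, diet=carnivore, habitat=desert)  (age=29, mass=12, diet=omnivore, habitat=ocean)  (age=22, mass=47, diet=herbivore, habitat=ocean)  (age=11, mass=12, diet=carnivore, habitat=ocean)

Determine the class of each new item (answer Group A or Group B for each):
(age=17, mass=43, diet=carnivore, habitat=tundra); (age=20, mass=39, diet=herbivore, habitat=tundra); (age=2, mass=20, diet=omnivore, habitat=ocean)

Group A, Group A, Group B

A rule that fits every label: habitat is tundra — true of each 'Group A' example, false of each 'Group B' one.
Group A: (age=17, mass=43, diet=carnivore, habitat=tundra), since habitat is tundra. Group A: (age=20, mass=39, diet=herbivore, habitat=tundra), since habitat is tundra. Group B: (age=2, mass=20, diet=omnivore, habitat=ocean), since habitat is ocean.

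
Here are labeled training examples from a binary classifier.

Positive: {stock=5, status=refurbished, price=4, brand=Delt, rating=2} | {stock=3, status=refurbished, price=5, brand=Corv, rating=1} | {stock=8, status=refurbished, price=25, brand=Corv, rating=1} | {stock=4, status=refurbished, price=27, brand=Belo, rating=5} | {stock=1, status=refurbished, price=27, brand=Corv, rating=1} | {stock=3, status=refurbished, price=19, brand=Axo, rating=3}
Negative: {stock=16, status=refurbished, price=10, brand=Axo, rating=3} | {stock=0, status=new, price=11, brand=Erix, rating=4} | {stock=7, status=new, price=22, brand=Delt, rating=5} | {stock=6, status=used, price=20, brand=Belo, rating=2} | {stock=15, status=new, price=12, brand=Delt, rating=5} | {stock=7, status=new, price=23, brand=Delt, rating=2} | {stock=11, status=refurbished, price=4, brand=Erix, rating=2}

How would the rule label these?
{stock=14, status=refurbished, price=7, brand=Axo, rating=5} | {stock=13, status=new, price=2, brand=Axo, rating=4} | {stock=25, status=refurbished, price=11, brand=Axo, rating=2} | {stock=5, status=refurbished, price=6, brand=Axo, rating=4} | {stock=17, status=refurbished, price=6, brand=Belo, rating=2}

Negative, Negative, Negative, Positive, Negative

The pattern is that an item is 'Positive' exactly when: status is refurbished AND stock ≤ 8.
{stock=14, status=refurbished, price=7, brand=Axo, rating=5}: status is refurbished, stock = 14 — doesn't match, so Negative. {stock=13, status=new, price=2, brand=Axo, rating=4}: status is new, stock = 13 — doesn't match, so Negative. {stock=25, status=refurbished, price=11, brand=Axo, rating=2}: status is refurbished, stock = 25 — doesn't match, so Negative. {stock=5, status=refurbished, price=6, brand=Axo, rating=4}: status is refurbished, stock = 5 — has this property, so Positive. {stock=17, status=refurbished, price=6, brand=Belo, rating=2}: status is refurbished, stock = 17 — doesn't match, so Negative.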